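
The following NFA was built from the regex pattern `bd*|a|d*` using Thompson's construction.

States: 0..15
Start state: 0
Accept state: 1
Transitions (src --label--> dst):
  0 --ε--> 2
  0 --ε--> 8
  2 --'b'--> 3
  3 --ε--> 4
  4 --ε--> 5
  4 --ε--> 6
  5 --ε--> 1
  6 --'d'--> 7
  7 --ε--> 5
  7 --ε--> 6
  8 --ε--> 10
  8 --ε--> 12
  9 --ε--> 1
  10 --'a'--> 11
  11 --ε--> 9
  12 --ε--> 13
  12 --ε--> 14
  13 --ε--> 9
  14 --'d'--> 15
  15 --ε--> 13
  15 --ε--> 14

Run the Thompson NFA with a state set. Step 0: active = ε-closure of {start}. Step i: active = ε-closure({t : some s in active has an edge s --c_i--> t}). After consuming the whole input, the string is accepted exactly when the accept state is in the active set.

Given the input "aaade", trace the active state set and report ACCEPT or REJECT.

initial (ε-close {0}): {0,1,2,8,9,10,12,13,14}
'a' @ 1: {1,9,11}  [accepting]
'a' @ 2: {}  — state set empty
rest 'ade' ignored (set empty)
after full input: {}  (accept=1 not in)

Answer: REJECT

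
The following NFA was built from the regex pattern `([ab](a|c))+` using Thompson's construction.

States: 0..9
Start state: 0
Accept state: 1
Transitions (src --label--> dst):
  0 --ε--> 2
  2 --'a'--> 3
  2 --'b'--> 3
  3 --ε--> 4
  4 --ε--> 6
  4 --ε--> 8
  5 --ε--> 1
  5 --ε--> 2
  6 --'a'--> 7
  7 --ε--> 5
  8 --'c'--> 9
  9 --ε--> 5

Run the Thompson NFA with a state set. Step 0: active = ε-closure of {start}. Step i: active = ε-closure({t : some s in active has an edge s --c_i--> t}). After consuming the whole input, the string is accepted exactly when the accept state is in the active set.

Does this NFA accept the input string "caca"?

Answer: REJECT

Steps:
S₀ = ε-closure({0}) = {0,2}
'c' @ 1: {}  — dead — no transitions
rest 'aca' ignored (set empty)
end set {} — state 1 not in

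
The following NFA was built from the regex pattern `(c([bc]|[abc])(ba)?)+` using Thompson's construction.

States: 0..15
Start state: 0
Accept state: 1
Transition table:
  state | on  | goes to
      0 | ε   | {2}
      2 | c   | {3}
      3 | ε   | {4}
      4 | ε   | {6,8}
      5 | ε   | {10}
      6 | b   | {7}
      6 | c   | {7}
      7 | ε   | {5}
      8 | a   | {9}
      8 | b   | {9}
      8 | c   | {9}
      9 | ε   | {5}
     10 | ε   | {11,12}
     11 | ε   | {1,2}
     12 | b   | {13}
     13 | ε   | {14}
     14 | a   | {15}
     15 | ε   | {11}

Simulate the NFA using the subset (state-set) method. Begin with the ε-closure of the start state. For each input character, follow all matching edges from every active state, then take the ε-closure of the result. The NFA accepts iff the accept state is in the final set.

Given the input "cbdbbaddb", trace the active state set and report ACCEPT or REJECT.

Answer: REJECT

Steps:
S₀ = ε-closure({0}) = {0,2}
'c' @ 1: {3,4,6,8}
'b' @ 2: {1,2,5,7,9,10,11,12}  (accept∈set)
'd' @ 3: {}  — state set empty
rest 'bbaddb' ignored (set empty)
end set {} — state 1 not in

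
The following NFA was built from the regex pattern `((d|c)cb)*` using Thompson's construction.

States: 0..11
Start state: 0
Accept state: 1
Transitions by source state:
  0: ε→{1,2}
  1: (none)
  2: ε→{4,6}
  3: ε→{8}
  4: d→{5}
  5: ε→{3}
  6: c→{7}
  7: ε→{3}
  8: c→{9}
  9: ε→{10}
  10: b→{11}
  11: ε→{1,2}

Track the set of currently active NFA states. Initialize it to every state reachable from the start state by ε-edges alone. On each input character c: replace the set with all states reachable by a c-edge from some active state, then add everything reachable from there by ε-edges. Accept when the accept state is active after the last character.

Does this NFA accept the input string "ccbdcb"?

Answer: ACCEPT

Trace:
initial (ε-close {0}): {0,1,2,4,6}
'c' @ 1: {3,7,8}
'c' @ 2: {9,10}
'b' @ 3: {1,2,4,6,11}  [accepting]
'd' @ 4: {3,5,8}
'c' @ 5: {9,10}
'b' @ 6: {1,2,4,6,11}  [accepting]
after full input: {1,2,4,6,11}  (accept=1 in)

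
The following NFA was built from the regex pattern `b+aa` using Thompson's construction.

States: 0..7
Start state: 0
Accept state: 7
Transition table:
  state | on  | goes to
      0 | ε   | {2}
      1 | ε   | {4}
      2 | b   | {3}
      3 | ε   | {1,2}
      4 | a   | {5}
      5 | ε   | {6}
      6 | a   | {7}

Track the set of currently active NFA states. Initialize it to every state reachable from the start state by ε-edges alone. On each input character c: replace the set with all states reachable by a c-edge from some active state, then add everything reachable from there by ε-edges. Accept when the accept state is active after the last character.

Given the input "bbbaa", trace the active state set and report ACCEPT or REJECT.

initial (ε-close {0}): {0,2}
'b' @ 1: {1,2,3,4}
'b' @ 2: {1,2,3,4}
'b' @ 3: {1,2,3,4}
'a' @ 4: {5,6}
'a' @ 5: {7}  (accept∈set)
end set {7} — state 7 in

Answer: ACCEPT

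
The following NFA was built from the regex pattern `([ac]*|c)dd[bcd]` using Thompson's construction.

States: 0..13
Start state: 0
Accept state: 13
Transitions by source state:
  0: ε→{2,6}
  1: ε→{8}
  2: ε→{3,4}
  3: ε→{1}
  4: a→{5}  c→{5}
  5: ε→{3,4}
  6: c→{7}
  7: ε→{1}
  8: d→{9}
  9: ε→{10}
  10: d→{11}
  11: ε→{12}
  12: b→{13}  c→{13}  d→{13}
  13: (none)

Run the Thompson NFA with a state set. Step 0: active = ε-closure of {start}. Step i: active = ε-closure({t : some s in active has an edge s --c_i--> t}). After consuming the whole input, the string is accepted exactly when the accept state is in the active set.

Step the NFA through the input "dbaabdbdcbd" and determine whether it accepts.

Answer: REJECT

Steps:
S₀ = ε-closure({0}) = {0,1,2,3,4,6,8}
'd' @ 1: {9,10}
'b' @ 2: {}  — state set empty
rest 'aabdbdcbd' ignored (set empty)
after full input: {}  (accept=13 not in)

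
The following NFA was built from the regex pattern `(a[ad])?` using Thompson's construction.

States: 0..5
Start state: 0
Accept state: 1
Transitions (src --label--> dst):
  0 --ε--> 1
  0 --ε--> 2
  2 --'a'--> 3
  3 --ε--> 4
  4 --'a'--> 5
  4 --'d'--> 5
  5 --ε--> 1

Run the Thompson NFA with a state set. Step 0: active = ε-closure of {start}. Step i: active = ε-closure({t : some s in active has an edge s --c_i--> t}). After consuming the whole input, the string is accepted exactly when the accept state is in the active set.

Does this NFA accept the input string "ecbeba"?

start: ε-closure({0}) = {0,1,2}
'e' @ 1: {}  — no active states
rest 'cbeba' ignored (set empty)
after full input: {}  (accept=1 not in)

Answer: REJECT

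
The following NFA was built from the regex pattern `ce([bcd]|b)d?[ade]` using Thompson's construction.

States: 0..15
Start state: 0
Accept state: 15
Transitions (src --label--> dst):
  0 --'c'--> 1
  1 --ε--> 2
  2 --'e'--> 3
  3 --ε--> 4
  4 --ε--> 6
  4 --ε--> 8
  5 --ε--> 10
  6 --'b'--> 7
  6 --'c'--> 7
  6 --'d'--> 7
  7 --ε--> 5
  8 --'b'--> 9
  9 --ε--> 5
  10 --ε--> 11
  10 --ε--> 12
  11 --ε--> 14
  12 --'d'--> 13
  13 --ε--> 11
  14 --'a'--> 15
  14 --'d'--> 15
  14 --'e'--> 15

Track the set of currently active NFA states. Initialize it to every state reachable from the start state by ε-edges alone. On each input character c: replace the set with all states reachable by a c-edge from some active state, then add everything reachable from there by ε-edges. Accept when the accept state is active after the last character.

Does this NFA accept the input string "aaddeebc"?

Answer: REJECT

Derivation:
initial (ε-close {0}): {0}
'a' @ 1: {}  — no active states
rest 'addeebc' ignored (set empty)
final: {}; accept 15 not in set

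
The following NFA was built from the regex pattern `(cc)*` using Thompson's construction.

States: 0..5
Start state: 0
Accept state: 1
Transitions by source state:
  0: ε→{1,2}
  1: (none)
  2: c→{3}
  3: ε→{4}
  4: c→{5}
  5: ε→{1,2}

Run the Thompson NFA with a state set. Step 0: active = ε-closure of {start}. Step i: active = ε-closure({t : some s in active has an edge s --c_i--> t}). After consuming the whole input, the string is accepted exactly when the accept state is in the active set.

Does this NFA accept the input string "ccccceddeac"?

Answer: REJECT

Steps:
S₀ = ε-closure({0}) = {0,1,2}
'c' @ 1: {3,4}
'c' @ 2: {1,2,5}  (accept∈set)
'c' @ 3: {3,4}
'c' @ 4: {1,2,5}  (accept∈set)
'c' @ 5: {3,4}
'e' @ 6: {}  — no active states
rest 'ddeac' ignored (set empty)
after full input: {}  (accept=1 not in)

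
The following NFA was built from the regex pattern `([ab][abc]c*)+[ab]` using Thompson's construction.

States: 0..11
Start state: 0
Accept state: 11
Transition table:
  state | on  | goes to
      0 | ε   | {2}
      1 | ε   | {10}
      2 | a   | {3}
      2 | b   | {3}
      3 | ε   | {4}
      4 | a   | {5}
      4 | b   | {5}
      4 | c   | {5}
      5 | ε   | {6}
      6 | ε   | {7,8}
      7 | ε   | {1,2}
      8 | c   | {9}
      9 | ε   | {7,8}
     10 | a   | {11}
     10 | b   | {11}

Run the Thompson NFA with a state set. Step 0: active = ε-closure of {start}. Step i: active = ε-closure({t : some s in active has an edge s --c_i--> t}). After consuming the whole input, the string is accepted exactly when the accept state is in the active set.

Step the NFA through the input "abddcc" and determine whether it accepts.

Answer: REJECT

Steps:
start: ε-closure({0}) = {0,2}
'a' @ 1: {3,4}
'b' @ 2: {1,2,5,6,7,8,10}
'd' @ 3: {}  — no active states
rest 'dcc' ignored (set empty)
final: {}; accept 11 not in set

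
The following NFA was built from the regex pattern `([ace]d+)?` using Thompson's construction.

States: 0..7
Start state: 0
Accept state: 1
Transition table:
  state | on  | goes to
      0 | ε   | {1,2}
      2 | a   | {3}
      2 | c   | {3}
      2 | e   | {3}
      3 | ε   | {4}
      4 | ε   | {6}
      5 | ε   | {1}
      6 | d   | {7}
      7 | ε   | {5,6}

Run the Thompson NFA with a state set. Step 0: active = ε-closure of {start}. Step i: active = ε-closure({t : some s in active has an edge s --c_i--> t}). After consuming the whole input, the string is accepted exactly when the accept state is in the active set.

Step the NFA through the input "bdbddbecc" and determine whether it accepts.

S₀ = ε-closure({0}) = {0,1,2}
'b' @ 1: {}  — dead — no transitions
rest 'dbddbecc' ignored (set empty)
final: {}; accept 1 not in set

Answer: REJECT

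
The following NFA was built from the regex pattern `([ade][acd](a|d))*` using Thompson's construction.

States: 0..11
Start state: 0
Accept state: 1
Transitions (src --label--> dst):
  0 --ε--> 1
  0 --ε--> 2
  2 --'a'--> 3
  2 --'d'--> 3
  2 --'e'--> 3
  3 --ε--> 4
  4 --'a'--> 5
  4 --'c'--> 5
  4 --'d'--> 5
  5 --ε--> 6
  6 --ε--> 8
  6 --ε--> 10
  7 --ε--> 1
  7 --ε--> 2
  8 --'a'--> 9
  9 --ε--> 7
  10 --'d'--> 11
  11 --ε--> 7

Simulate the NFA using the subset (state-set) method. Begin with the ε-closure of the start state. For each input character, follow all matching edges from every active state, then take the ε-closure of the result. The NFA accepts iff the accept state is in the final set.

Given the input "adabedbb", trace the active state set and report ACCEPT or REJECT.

S₀ = ε-closure({0}) = {0,1,2}
'a' @ 1: {3,4}
'd' @ 2: {5,6,8,10}
'a' @ 3: {1,2,7,9}  (accept∈set)
'b' @ 4: {}  — no active states
rest 'edbb' ignored (set empty)
final: {}; accept 1 not in set

Answer: REJECT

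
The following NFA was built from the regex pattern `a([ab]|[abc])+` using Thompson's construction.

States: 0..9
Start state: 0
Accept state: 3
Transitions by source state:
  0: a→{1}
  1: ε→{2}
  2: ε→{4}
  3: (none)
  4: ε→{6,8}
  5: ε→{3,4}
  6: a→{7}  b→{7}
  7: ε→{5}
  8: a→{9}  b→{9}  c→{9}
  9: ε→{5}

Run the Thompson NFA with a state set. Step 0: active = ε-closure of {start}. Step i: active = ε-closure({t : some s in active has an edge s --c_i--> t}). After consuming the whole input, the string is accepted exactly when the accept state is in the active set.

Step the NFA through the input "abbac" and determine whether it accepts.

start: ε-closure({0}) = {0}
'a' @ 1: {1,2,4,6,8}
'b' @ 2: {3,4,5,6,7,8,9}  [accepting]
'b' @ 3: {3,4,5,6,7,8,9}  [accepting]
'a' @ 4: {3,4,5,6,7,8,9}  [accepting]
'c' @ 5: {3,4,5,6,8,9}  [accepting]
final: {3,4,5,6,8,9}; accept 3 in set

Answer: ACCEPT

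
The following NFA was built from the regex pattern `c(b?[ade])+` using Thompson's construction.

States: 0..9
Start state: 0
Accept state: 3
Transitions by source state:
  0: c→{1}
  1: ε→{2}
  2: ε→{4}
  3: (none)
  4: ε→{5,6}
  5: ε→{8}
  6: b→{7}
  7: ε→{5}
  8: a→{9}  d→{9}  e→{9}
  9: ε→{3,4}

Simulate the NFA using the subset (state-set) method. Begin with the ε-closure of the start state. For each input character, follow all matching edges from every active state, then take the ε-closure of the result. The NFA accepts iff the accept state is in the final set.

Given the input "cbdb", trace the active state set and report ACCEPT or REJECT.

S₀ = ε-closure({0}) = {0}
'c' @ 1: {1,2,4,5,6,8}
'b' @ 2: {5,7,8}
'd' @ 3: {3,4,5,6,8,9}  [accepting]
'b' @ 4: {5,7,8}
after full input: {5,7,8}  (accept=3 not in)

Answer: REJECT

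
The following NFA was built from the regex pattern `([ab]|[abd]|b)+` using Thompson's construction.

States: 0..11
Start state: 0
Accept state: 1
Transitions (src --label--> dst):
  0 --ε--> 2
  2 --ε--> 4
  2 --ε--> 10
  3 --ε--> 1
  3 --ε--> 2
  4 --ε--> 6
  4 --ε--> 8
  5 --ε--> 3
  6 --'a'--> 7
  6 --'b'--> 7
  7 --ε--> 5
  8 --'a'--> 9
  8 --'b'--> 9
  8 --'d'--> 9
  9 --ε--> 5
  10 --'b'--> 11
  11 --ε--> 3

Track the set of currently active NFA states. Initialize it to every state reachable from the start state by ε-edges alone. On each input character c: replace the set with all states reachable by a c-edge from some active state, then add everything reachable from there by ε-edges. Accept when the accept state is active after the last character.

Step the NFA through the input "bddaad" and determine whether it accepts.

Answer: ACCEPT

Trace:
S₀ = ε-closure({0}) = {0,2,4,6,8,10}
'b' @ 1: {1,2,3,4,5,6,7,8,9,10,11}  (accept∈set)
'd' @ 2: {1,2,3,4,5,6,8,9,10}  (accept∈set)
'd' @ 3: {1,2,3,4,5,6,8,9,10}  (accept∈set)
'a' @ 4: {1,2,3,4,5,6,7,8,9,10}  (accept∈set)
'a' @ 5: {1,2,3,4,5,6,7,8,9,10}  (accept∈set)
'd' @ 6: {1,2,3,4,5,6,8,9,10}  (accept∈set)
final: {1,2,3,4,5,6,8,9,10}; accept 1 in set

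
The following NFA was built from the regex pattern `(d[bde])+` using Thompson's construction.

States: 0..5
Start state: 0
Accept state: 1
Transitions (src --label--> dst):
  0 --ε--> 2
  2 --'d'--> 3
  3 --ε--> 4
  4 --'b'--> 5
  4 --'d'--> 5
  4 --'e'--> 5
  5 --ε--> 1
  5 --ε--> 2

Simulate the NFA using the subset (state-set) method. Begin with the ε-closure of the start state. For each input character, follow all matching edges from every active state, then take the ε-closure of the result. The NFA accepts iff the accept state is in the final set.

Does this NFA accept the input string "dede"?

Answer: ACCEPT

Steps:
initial (ε-close {0}): {0,2}
'd' @ 1: {3,4}
'e' @ 2: {1,2,5}  [accepting]
'd' @ 3: {3,4}
'e' @ 4: {1,2,5}  [accepting]
final: {1,2,5}; accept 1 in set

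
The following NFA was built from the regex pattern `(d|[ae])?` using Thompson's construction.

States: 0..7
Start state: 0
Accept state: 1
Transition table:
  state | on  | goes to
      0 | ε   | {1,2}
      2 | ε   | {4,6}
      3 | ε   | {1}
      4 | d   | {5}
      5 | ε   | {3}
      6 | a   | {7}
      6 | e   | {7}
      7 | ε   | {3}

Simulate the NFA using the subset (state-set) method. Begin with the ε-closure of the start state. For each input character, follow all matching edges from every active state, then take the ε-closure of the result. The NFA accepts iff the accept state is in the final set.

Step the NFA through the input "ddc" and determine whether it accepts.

Answer: REJECT

Derivation:
initial (ε-close {0}): {0,1,2,4,6}
'd' @ 1: {1,3,5}  ✓accept
'd' @ 2: {}  — no active states
rest 'c' ignored (set empty)
end set {} — state 1 not in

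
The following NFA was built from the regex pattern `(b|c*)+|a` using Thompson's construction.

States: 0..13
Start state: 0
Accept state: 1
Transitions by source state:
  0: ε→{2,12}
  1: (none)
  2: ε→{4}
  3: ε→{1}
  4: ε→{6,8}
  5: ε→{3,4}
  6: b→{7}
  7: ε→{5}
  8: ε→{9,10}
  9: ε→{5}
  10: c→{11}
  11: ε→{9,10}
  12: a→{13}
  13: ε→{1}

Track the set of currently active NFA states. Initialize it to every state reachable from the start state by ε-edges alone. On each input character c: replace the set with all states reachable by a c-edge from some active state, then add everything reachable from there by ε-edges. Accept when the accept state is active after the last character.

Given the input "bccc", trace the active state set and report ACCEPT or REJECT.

initial (ε-close {0}): {0,1,2,3,4,5,6,8,9,10,12}
'b' @ 1: {1,3,4,5,6,7,8,9,10}  (accept∈set)
'c' @ 2: {1,3,4,5,6,8,9,10,11}  (accept∈set)
'c' @ 3: {1,3,4,5,6,8,9,10,11}  (accept∈set)
'c' @ 4: {1,3,4,5,6,8,9,10,11}  (accept∈set)
end set {1,3,4,5,6,8,9,10,11} — state 1 in

Answer: ACCEPT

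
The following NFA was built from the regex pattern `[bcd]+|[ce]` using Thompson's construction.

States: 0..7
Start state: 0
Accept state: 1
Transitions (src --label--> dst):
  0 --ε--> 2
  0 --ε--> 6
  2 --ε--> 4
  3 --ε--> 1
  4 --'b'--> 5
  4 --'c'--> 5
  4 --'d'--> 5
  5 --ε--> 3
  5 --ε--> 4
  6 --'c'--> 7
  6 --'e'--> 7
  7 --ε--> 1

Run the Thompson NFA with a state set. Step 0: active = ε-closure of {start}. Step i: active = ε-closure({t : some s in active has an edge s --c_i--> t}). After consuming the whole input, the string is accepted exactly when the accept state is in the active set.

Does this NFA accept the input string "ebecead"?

Answer: REJECT

Trace:
initial (ε-close {0}): {0,2,4,6}
'e' @ 1: {1,7}  ✓accept
'b' @ 2: {}  — dead — no transitions
rest 'ecead' ignored (set empty)
final: {}; accept 1 not in set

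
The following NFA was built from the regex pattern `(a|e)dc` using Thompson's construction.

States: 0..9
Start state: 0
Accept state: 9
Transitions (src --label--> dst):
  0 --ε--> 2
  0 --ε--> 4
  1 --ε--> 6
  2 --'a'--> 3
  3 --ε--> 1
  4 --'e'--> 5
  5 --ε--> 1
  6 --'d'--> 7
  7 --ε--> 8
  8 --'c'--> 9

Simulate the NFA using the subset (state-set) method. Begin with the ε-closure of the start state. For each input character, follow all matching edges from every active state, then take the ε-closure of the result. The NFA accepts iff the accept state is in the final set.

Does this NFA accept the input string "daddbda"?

start: ε-closure({0}) = {0,2,4}
'd' @ 1: {}  — dead — no transitions
rest 'addbda' ignored (set empty)
end set {} — state 9 not in

Answer: REJECT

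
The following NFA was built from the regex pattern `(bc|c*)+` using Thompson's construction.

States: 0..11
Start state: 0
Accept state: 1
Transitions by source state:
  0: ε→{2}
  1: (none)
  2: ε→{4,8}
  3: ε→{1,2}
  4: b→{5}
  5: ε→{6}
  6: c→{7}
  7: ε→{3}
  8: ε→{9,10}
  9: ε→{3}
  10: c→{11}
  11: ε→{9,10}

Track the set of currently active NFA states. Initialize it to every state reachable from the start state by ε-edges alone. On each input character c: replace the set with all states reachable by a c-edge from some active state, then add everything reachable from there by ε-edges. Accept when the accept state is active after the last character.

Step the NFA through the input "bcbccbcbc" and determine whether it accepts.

start: ε-closure({0}) = {0,1,2,3,4,8,9,10}
'b' @ 1: {5,6}
'c' @ 2: {1,2,3,4,7,8,9,10}  [accepting]
'b' @ 3: {5,6}
'c' @ 4: {1,2,3,4,7,8,9,10}  [accepting]
'c' @ 5: {1,2,3,4,8,9,10,11}  [accepting]
'b' @ 6: {5,6}
'c' @ 7: {1,2,3,4,7,8,9,10}  [accepting]
'b' @ 8: {5,6}
'c' @ 9: {1,2,3,4,7,8,9,10}  [accepting]
final: {1,2,3,4,7,8,9,10}; accept 1 in set

Answer: ACCEPT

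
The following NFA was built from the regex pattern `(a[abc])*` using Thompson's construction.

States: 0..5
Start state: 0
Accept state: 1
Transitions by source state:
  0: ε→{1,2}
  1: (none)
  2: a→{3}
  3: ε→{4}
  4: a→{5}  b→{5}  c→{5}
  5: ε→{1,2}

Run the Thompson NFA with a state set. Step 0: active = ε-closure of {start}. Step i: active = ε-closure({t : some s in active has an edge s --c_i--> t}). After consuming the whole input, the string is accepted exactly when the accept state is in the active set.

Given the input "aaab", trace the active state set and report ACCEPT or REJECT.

Answer: ACCEPT

Steps:
S₀ = ε-closure({0}) = {0,1,2}
'a' @ 1: {3,4}
'a' @ 2: {1,2,5}  [accepting]
'a' @ 3: {3,4}
'b' @ 4: {1,2,5}  [accepting]
final: {1,2,5}; accept 1 in set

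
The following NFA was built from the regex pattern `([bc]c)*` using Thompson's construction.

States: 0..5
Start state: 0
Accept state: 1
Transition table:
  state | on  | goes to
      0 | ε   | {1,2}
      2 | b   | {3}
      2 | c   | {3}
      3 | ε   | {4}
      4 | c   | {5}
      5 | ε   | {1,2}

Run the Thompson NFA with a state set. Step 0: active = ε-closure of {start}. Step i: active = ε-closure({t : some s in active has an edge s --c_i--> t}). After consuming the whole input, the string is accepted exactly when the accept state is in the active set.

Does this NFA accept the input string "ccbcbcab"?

Answer: REJECT

Trace:
start: ε-closure({0}) = {0,1,2}
'c' @ 1: {3,4}
'c' @ 2: {1,2,5}  (accept∈set)
'b' @ 3: {3,4}
'c' @ 4: {1,2,5}  (accept∈set)
'b' @ 5: {3,4}
'c' @ 6: {1,2,5}  (accept∈set)
'a' @ 7: {}  — state set empty
rest 'b' ignored (set empty)
after full input: {}  (accept=1 not in)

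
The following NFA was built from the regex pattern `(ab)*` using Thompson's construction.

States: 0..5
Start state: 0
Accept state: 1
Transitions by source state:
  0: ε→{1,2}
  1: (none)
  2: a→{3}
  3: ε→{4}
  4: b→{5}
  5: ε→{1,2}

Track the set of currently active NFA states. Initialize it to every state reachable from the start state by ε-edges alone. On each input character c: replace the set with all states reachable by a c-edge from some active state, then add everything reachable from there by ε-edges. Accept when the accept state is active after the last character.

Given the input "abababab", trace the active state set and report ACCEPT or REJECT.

S₀ = ε-closure({0}) = {0,1,2}
'a' @ 1: {3,4}
'b' @ 2: {1,2,5}  ✓accept
'a' @ 3: {3,4}
'b' @ 4: {1,2,5}  ✓accept
'a' @ 5: {3,4}
'b' @ 6: {1,2,5}  ✓accept
'a' @ 7: {3,4}
'b' @ 8: {1,2,5}  ✓accept
final: {1,2,5}; accept 1 in set

Answer: ACCEPT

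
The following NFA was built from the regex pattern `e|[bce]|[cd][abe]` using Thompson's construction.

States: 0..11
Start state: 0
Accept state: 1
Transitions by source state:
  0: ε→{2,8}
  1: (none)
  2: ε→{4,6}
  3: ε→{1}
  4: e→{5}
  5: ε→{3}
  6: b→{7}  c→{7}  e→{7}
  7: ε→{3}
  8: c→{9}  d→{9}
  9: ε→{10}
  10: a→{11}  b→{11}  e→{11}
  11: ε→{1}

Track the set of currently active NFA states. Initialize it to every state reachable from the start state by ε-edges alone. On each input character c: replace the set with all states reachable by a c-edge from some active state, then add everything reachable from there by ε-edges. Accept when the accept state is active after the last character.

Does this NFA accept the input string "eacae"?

Answer: REJECT

Steps:
start: ε-closure({0}) = {0,2,4,6,8}
'e' @ 1: {1,3,5,7}  [accepting]
'a' @ 2: {}  — state set empty
rest 'cae' ignored (set empty)
final: {}; accept 1 not in set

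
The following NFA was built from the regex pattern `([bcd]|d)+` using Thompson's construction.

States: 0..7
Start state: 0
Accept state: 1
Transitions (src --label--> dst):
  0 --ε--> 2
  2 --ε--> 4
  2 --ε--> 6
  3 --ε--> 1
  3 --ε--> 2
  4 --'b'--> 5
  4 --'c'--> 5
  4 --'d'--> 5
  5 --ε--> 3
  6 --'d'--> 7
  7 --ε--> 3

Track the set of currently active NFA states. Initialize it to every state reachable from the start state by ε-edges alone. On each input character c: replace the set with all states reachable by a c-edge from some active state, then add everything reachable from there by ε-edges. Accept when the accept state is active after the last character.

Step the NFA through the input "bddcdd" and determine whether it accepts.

Answer: ACCEPT

Derivation:
initial (ε-close {0}): {0,2,4,6}
'b' @ 1: {1,2,3,4,5,6}  (accept∈set)
'd' @ 2: {1,2,3,4,5,6,7}  (accept∈set)
'd' @ 3: {1,2,3,4,5,6,7}  (accept∈set)
'c' @ 4: {1,2,3,4,5,6}  (accept∈set)
'd' @ 5: {1,2,3,4,5,6,7}  (accept∈set)
'd' @ 6: {1,2,3,4,5,6,7}  (accept∈set)
end set {1,2,3,4,5,6,7} — state 1 in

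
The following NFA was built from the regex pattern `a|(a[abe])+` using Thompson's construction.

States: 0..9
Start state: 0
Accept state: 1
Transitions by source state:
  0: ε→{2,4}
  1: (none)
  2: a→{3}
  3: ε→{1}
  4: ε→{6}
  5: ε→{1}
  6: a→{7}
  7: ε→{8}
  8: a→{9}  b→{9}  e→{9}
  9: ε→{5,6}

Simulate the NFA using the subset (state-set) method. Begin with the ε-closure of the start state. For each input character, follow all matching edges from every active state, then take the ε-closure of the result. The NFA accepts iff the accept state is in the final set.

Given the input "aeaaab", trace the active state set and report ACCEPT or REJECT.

S₀ = ε-closure({0}) = {0,2,4,6}
'a' @ 1: {1,3,7,8}  (accept∈set)
'e' @ 2: {1,5,6,9}  (accept∈set)
'a' @ 3: {7,8}
'a' @ 4: {1,5,6,9}  (accept∈set)
'a' @ 5: {7,8}
'b' @ 6: {1,5,6,9}  (accept∈set)
final: {1,5,6,9}; accept 1 in set

Answer: ACCEPT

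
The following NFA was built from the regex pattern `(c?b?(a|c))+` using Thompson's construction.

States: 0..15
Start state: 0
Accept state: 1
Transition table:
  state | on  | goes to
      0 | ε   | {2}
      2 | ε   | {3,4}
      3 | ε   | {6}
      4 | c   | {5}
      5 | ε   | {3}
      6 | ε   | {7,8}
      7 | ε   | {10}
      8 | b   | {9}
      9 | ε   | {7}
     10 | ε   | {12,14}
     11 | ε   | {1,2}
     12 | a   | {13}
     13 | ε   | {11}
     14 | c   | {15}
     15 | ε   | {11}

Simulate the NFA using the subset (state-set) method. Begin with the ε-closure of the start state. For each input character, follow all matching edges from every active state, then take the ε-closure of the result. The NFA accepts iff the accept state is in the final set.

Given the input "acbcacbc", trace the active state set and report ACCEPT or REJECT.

Answer: ACCEPT

Steps:
initial (ε-close {0}): {0,2,3,4,6,7,8,10,12,14}
'a' @ 1: {1,2,3,4,6,7,8,10,11,12,13,14}  (accept∈set)
'c' @ 2: {1,2,3,4,5,6,7,8,10,11,12,14,15}  (accept∈set)
'b' @ 3: {7,9,10,12,14}
'c' @ 4: {1,2,3,4,6,7,8,10,11,12,14,15}  (accept∈set)
'a' @ 5: {1,2,3,4,6,7,8,10,11,12,13,14}  (accept∈set)
'c' @ 6: {1,2,3,4,5,6,7,8,10,11,12,14,15}  (accept∈set)
'b' @ 7: {7,9,10,12,14}
'c' @ 8: {1,2,3,4,6,7,8,10,11,12,14,15}  (accept∈set)
after full input: {1,2,3,4,6,7,8,10,11,12,14,15}  (accept=1 in)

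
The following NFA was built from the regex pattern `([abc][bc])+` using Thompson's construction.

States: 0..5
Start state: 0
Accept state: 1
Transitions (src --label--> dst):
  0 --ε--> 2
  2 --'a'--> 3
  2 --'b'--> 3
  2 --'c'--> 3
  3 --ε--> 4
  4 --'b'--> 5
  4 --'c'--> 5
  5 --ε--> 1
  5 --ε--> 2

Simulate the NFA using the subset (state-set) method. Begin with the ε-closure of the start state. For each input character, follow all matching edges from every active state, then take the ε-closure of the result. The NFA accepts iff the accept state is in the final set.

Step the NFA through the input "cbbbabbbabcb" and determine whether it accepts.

Answer: ACCEPT

Steps:
S₀ = ε-closure({0}) = {0,2}
'c' @ 1: {3,4}
'b' @ 2: {1,2,5}  ✓accept
'b' @ 3: {3,4}
'b' @ 4: {1,2,5}  ✓accept
'a' @ 5: {3,4}
'b' @ 6: {1,2,5}  ✓accept
'b' @ 7: {3,4}
'b' @ 8: {1,2,5}  ✓accept
'a' @ 9: {3,4}
'b' @ 10: {1,2,5}  ✓accept
'c' @ 11: {3,4}
'b' @ 12: {1,2,5}  ✓accept
after full input: {1,2,5}  (accept=1 in)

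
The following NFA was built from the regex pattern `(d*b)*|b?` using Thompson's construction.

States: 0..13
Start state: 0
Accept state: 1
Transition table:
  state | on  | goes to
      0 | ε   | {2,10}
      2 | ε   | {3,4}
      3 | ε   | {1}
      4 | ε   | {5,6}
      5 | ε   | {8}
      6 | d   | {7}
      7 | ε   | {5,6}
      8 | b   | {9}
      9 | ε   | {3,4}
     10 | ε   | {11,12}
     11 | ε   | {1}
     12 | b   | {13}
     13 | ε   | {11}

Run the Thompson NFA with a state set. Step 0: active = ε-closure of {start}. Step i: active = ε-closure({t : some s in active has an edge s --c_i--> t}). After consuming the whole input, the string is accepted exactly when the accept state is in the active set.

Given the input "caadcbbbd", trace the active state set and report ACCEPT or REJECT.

S₀ = ε-closure({0}) = {0,1,2,3,4,5,6,8,10,11,12}
'c' @ 1: {}  — state set empty
rest 'aadcbbbd' ignored (set empty)
after full input: {}  (accept=1 not in)

Answer: REJECT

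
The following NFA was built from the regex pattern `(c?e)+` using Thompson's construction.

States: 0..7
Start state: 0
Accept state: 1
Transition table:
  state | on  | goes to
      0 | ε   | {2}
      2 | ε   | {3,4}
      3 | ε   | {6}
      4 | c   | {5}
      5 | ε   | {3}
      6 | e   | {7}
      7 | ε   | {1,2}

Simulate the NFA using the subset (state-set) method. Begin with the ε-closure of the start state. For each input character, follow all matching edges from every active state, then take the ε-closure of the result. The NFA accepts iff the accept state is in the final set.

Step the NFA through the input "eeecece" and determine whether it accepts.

Answer: ACCEPT

Steps:
start: ε-closure({0}) = {0,2,3,4,6}
'e' @ 1: {1,2,3,4,6,7}  (accept∈set)
'e' @ 2: {1,2,3,4,6,7}  (accept∈set)
'e' @ 3: {1,2,3,4,6,7}  (accept∈set)
'c' @ 4: {3,5,6}
'e' @ 5: {1,2,3,4,6,7}  (accept∈set)
'c' @ 6: {3,5,6}
'e' @ 7: {1,2,3,4,6,7}  (accept∈set)
after full input: {1,2,3,4,6,7}  (accept=1 in)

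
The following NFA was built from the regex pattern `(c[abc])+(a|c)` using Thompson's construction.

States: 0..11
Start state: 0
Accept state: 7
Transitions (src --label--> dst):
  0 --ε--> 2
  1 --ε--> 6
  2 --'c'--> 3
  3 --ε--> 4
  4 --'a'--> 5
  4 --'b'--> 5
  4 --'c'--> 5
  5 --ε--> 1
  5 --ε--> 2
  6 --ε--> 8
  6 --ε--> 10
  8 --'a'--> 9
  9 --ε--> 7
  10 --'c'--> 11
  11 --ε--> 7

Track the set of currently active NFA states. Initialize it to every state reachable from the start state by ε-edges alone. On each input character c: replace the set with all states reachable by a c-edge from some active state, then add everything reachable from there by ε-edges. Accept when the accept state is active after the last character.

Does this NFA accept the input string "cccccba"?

Answer: ACCEPT

Trace:
S₀ = ε-closure({0}) = {0,2}
'c' @ 1: {3,4}
'c' @ 2: {1,2,5,6,8,10}
'c' @ 3: {3,4,7,11}  ✓accept
'c' @ 4: {1,2,5,6,8,10}
'c' @ 5: {3,4,7,11}  ✓accept
'b' @ 6: {1,2,5,6,8,10}
'a' @ 7: {7,9}  ✓accept
end set {7,9} — state 7 in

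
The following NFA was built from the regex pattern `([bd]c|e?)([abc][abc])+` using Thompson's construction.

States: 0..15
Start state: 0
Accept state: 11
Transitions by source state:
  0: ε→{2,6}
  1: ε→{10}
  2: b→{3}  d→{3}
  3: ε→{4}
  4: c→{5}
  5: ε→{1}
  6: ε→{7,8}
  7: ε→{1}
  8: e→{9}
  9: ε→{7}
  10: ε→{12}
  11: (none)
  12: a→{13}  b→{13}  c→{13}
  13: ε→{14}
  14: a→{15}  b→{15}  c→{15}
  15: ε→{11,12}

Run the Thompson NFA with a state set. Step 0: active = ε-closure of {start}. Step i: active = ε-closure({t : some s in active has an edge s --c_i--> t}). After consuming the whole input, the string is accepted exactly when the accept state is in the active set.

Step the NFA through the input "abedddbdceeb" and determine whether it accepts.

Answer: REJECT

Steps:
initial (ε-close {0}): {0,1,2,6,7,8,10,12}
'a' @ 1: {13,14}
'b' @ 2: {11,12,15}  [accepting]
'e' @ 3: {}  — dead — no transitions
rest 'dddbdceeb' ignored (set empty)
final: {}; accept 11 not in set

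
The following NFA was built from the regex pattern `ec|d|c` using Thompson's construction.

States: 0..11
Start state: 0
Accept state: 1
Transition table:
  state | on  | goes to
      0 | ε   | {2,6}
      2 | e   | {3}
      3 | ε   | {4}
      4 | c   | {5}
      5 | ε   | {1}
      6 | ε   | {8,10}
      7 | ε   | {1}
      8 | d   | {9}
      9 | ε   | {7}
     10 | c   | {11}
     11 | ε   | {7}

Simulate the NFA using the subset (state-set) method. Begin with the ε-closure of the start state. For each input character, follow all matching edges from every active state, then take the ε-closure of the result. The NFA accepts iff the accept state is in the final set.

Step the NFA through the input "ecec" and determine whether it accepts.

Answer: REJECT

Derivation:
initial (ε-close {0}): {0,2,6,8,10}
'e' @ 1: {3,4}
'c' @ 2: {1,5}  [accepting]
'e' @ 3: {}  — no active states
rest 'c' ignored (set empty)
after full input: {}  (accept=1 not in)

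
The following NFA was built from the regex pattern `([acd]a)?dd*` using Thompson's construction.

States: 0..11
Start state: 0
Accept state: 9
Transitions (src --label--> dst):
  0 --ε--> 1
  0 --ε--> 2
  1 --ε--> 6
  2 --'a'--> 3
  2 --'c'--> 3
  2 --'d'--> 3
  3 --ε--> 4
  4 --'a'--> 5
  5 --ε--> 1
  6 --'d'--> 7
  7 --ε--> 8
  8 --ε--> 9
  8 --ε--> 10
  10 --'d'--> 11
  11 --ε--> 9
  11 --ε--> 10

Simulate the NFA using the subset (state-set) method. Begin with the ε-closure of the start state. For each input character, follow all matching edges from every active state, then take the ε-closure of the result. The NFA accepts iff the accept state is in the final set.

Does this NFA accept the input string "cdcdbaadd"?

S₀ = ε-closure({0}) = {0,1,2,6}
'c' @ 1: {3,4}
'd' @ 2: {}  — dead — no transitions
rest 'cdbaadd' ignored (set empty)
after full input: {}  (accept=9 not in)

Answer: REJECT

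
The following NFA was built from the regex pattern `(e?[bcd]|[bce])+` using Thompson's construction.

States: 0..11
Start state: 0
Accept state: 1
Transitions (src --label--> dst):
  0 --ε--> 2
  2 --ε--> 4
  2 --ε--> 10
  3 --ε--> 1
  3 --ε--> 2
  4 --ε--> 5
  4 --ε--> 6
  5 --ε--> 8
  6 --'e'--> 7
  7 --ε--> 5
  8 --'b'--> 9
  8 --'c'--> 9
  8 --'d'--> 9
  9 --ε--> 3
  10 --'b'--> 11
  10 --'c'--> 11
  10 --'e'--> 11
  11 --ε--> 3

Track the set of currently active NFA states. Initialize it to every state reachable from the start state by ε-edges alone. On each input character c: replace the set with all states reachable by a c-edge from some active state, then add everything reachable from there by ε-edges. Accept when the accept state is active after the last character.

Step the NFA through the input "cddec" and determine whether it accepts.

Answer: ACCEPT

Trace:
start: ε-closure({0}) = {0,2,4,5,6,8,10}
'c' @ 1: {1,2,3,4,5,6,8,9,10,11}  [accepting]
'd' @ 2: {1,2,3,4,5,6,8,9,10}  [accepting]
'd' @ 3: {1,2,3,4,5,6,8,9,10}  [accepting]
'e' @ 4: {1,2,3,4,5,6,7,8,10,11}  [accepting]
'c' @ 5: {1,2,3,4,5,6,8,9,10,11}  [accepting]
after full input: {1,2,3,4,5,6,8,9,10,11}  (accept=1 in)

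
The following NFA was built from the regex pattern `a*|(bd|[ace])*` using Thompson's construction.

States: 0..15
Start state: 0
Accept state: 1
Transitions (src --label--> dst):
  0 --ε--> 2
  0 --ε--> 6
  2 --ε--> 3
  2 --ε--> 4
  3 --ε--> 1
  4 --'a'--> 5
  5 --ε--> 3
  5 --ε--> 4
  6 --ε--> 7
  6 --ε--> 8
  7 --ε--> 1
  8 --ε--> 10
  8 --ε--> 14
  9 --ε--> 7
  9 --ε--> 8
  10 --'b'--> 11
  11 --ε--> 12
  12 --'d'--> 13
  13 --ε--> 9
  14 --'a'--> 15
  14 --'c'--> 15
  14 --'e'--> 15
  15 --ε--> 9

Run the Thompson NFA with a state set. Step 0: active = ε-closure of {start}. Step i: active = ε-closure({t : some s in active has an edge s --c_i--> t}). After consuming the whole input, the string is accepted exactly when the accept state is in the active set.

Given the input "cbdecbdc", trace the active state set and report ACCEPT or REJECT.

S₀ = ε-closure({0}) = {0,1,2,3,4,6,7,8,10,14}
'c' @ 1: {1,7,8,9,10,14,15}  ✓accept
'b' @ 2: {11,12}
'd' @ 3: {1,7,8,9,10,13,14}  ✓accept
'e' @ 4: {1,7,8,9,10,14,15}  ✓accept
'c' @ 5: {1,7,8,9,10,14,15}  ✓accept
'b' @ 6: {11,12}
'd' @ 7: {1,7,8,9,10,13,14}  ✓accept
'c' @ 8: {1,7,8,9,10,14,15}  ✓accept
end set {1,7,8,9,10,14,15} — state 1 in

Answer: ACCEPT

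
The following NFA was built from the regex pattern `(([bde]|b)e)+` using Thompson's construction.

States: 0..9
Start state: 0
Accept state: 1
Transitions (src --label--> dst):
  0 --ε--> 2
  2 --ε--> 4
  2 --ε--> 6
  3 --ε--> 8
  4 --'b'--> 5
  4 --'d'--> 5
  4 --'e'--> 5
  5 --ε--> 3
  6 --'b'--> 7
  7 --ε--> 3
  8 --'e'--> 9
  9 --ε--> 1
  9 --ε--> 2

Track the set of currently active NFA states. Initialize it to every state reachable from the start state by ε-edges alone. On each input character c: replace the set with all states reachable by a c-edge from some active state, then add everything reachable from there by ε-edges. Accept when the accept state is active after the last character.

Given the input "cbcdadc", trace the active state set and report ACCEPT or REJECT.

start: ε-closure({0}) = {0,2,4,6}
'c' @ 1: {}  — dead — no transitions
rest 'bcdadc' ignored (set empty)
end set {} — state 1 not in

Answer: REJECT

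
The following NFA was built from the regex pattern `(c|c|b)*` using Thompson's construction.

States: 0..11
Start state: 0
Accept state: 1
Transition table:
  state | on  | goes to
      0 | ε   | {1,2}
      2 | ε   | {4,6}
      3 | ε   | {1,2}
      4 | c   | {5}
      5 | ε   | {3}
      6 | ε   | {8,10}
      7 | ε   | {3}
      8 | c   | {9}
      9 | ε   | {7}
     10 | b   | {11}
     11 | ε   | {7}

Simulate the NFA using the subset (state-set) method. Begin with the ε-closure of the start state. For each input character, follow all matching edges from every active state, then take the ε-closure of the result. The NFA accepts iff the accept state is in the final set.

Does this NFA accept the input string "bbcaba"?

initial (ε-close {0}): {0,1,2,4,6,8,10}
'b' @ 1: {1,2,3,4,6,7,8,10,11}  [accepting]
'b' @ 2: {1,2,3,4,6,7,8,10,11}  [accepting]
'c' @ 3: {1,2,3,4,5,6,7,8,9,10}  [accepting]
'a' @ 4: {}  — state set empty
rest 'ba' ignored (set empty)
final: {}; accept 1 not in set

Answer: REJECT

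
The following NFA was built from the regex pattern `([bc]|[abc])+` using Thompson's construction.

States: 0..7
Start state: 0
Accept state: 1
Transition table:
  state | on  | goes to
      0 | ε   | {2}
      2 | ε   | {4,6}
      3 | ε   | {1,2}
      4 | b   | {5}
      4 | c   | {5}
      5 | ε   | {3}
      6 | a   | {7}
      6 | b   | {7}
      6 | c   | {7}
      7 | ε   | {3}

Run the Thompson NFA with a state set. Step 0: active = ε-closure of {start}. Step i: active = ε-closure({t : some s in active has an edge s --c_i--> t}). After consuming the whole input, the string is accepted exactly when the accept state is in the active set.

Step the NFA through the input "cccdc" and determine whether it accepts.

start: ε-closure({0}) = {0,2,4,6}
'c' @ 1: {1,2,3,4,5,6,7}  [accepting]
'c' @ 2: {1,2,3,4,5,6,7}  [accepting]
'c' @ 3: {1,2,3,4,5,6,7}  [accepting]
'd' @ 4: {}  — dead — no transitions
rest 'c' ignored (set empty)
final: {}; accept 1 not in set

Answer: REJECT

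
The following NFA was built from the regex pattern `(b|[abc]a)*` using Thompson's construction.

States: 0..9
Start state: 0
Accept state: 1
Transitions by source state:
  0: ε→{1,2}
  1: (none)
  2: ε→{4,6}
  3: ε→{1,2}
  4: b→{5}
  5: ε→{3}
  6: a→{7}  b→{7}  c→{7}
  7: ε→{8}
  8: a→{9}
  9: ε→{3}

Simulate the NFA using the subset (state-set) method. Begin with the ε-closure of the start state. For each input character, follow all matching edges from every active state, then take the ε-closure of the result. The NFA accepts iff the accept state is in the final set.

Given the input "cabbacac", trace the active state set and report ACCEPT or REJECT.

Answer: REJECT

Trace:
initial (ε-close {0}): {0,1,2,4,6}
'c' @ 1: {7,8}
'a' @ 2: {1,2,3,4,6,9}  [accepting]
'b' @ 3: {1,2,3,4,5,6,7,8}  [accepting]
'b' @ 4: {1,2,3,4,5,6,7,8}  [accepting]
'a' @ 5: {1,2,3,4,6,7,8,9}  [accepting]
'c' @ 6: {7,8}
'a' @ 7: {1,2,3,4,6,9}  [accepting]
'c' @ 8: {7,8}
final: {7,8}; accept 1 not in set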